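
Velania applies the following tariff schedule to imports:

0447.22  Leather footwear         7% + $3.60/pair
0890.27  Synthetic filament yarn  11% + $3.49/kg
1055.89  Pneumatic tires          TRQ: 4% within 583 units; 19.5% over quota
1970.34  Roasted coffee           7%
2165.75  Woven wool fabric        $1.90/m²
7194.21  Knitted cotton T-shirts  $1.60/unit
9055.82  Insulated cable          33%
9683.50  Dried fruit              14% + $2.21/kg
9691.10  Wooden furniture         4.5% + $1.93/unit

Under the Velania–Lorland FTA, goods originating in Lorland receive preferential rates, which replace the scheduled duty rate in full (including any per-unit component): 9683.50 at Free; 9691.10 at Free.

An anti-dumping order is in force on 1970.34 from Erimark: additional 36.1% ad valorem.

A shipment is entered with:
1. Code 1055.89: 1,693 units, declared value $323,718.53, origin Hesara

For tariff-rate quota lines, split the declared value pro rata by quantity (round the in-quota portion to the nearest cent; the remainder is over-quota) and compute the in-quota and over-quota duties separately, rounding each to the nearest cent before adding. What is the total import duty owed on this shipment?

$45,846.42

Line 1 (1055.89, Hesara, 1,693 units, $323,718.53):
Code 1055.89 is under a tariff-rate quota (threshold 583 units). In-quota: 583 units at 4%; over-quota: 1,110 units at 19.5%.
Pro-rata value split: in-quota = $323,718.53 × 583/1,693 = $111,475.43; over-quota = $323,718.53 − $111,475.43 = $212,243.10.
In-quota duty = $111,475.43 × 4% = $4,459.02. Over-quota duty = $212,243.10 × 19.5% = $41,387.40.
Line duty = $4,459.02 + $41,387.40 = $45,846.42.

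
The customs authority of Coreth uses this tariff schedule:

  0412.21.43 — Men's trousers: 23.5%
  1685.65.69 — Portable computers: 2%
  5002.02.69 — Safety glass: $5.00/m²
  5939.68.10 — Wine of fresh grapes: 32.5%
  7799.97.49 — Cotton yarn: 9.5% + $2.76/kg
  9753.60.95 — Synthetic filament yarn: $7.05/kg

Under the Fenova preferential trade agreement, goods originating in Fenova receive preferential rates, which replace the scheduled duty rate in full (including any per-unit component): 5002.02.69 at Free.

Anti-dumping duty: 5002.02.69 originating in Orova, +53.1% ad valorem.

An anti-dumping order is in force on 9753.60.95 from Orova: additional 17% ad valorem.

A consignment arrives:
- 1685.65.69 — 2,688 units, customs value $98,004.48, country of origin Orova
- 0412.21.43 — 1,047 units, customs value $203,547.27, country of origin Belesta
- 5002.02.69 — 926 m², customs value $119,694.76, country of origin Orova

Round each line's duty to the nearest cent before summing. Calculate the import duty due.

$117,981.62

Line 1 (1685.65.69, Orova, 2,688 units, $98,004.48):
Base rate for 1685.65.69 is 2%.
Duty = $98,004.48 × 2% = $1,960.09.
Line 2 (0412.21.43, Belesta, 1,047 units, $203,547.27):
Base rate for 0412.21.43 is 23.5%.
Duty = $203,547.27 × 23.5% = $47,833.61.
Line 3 (5002.02.69, Orova, 926 m², $119,694.76):
Base rate for 5002.02.69 is $5.00/m².
5002.02.69 has an FTA preferential rate, but origin Orova is not Fenova; base rate stands.
Additional duty on 5002.02.69 from Orova: +53.1% ad valorem. Applied ad valorem rate = 53.1%.
Duty = $119,694.76 × 53.1% + 926 × $5.00 = $68,187.92.
Total = $1,960.09 + $47,833.61 + $68,187.92 = $117,981.62.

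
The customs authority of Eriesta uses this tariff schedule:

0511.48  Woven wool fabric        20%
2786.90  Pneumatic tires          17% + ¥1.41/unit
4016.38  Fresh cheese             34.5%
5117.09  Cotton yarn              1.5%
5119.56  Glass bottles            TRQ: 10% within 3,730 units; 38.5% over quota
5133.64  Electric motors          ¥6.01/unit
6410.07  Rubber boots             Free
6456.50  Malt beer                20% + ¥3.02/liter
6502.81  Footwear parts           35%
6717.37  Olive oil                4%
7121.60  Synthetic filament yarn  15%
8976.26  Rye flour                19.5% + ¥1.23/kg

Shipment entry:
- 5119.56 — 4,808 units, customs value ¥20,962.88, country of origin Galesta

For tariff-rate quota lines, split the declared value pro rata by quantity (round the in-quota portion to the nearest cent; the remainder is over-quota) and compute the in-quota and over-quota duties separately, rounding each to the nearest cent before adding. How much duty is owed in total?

Line 1 (5119.56, Galesta, 4,808 units, ¥20,962.88):
Code 5119.56 is under a tariff-rate quota (threshold 3,730 units). In-quota: 3,730 units at 10%; over-quota: 1,078 units at 38.5%.
Pro-rata value split: in-quota = ¥20,962.88 × 3,730/4,808 = ¥16,262.80; over-quota = ¥20,962.88 − ¥16,262.80 = ¥4,700.08.
In-quota duty = ¥16,262.80 × 10% = ¥1,626.28. Over-quota duty = ¥4,700.08 × 38.5% = ¥1,809.53.
Line duty = ¥1,626.28 + ¥1,809.53 = ¥3,435.81.

¥3,435.81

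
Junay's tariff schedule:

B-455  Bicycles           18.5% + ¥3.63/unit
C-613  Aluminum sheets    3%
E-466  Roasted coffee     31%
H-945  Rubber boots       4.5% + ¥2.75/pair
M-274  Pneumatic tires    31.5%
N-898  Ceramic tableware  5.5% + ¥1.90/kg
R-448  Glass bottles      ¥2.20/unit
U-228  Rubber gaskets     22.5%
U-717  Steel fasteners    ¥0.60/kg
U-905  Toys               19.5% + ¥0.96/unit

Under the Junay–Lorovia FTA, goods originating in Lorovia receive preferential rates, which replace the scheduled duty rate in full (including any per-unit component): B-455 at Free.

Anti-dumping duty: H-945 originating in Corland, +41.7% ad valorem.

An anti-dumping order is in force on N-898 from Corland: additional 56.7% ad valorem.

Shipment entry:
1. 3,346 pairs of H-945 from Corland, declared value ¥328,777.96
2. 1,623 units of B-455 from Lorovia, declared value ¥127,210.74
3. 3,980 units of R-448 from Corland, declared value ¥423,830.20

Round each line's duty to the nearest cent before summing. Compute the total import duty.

¥169,852.92

Line 1 (H-945, Corland, 3,346 pairs, ¥328,777.96):
Base rate for H-945 is 4.5% + ¥2.75/pair.
Additional duty on H-945 from Corland: +41.7%. Applied ad valorem rate: 4.5% + 41.7% = 46.2%.
Duty = ¥328,777.96 × 46.2% + 3,346 × ¥2.75 = ¥161,096.92.
Line 2 (B-455, Lorovia, 1,623 units, ¥127,210.74):
Base rate for B-455 is 18.5% + ¥3.63/unit.
Origin Lorovia qualifies under the Junay–Lorovia agreement and B-455 is covered: preferential rate Free applies instead.
Duty = ¥127,210.74 × 0% = ¥0.00.
Line 3 (R-448, Corland, 3,980 units, ¥423,830.20):
Base rate for R-448 is ¥2.20/unit.
Duty = 3,980 × ¥2.20 = ¥8,756.00.
Total = ¥161,096.92 + ¥0.00 + ¥8,756.00 = ¥169,852.92.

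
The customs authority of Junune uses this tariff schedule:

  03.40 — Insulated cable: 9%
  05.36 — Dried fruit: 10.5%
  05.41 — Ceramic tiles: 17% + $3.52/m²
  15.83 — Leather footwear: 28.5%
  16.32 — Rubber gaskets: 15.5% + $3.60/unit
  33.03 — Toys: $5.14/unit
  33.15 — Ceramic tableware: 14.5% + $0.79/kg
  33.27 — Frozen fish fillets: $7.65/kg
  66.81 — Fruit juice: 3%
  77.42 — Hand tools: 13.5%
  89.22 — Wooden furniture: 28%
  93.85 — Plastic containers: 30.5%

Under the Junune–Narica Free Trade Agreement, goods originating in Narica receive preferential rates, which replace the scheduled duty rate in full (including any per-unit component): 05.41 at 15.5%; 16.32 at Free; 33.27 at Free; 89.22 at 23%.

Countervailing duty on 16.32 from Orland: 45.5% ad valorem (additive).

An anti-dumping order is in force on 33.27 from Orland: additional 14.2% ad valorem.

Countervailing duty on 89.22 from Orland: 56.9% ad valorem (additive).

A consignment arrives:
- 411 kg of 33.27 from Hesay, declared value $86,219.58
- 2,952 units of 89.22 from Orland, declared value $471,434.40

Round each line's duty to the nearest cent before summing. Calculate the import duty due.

Line 1 (33.27, Hesay, 411 kg, $86,219.58):
Base rate for 33.27 is $7.65/kg.
33.27 has an FTA preferential rate, but origin Hesay is not Narica; base rate stands.
The additional-duty order on 33.27 targets Orland, not Hesay; it does not apply.
Duty = 411 × $7.65 = $3,144.15.
Line 2 (89.22, Orland, 2,952 units, $471,434.40):
Base rate for 89.22 is 28%.
89.22 has an FTA preferential rate, but origin Orland is not Narica; base rate stands.
Additional duty on 89.22 from Orland: +56.9%. Applied ad valorem rate: 28% + 56.9% = 84.9%.
Duty = $471,434.40 × 84.9% = $400,247.81.
Total = $3,144.15 + $400,247.81 = $403,391.96.

$403,391.96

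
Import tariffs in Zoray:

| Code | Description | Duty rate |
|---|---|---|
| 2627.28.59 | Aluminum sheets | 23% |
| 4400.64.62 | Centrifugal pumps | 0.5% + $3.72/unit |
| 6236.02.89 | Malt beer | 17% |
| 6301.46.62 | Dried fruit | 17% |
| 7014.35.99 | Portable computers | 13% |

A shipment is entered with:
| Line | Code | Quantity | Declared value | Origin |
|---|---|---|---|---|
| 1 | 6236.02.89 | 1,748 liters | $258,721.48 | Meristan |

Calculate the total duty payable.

$43,982.65

Line 1 (6236.02.89, Meristan, 1,748 liters, $258,721.48):
Base rate for 6236.02.89 is 17%.
Duty = $258,721.48 × 17% = $43,982.65.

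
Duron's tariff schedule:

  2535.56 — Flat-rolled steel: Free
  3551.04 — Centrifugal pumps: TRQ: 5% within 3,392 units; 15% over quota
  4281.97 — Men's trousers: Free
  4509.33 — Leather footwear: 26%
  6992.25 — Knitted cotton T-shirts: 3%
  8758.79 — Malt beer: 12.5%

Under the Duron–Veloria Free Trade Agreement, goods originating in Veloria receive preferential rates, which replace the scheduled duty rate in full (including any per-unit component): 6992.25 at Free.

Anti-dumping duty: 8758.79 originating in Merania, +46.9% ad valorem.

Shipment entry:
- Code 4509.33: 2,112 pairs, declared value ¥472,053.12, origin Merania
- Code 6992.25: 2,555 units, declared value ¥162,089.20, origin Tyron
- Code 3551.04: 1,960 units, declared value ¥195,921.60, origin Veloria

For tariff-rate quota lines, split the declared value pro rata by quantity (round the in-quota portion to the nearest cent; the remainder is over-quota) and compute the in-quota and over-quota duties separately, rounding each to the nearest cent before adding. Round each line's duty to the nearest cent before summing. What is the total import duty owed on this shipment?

Line 1 (4509.33, Merania, 2,112 pairs, ¥472,053.12):
Base rate for 4509.33 is 26%.
Duty = ¥472,053.12 × 26% = ¥122,733.81.
Line 2 (6992.25, Tyron, 2,555 units, ¥162,089.20):
Base rate for 6992.25 is 3%.
6992.25 has an FTA preferential rate, but origin Tyron is not Veloria; base rate stands.
Duty = ¥162,089.20 × 3% = ¥4,862.68.
Line 3 (3551.04, Veloria, 1,960 units, ¥195,921.60):
Code 3551.04 is under a tariff-rate quota (threshold 3,392 units). Quantity 1,960 units is within the quota, so the in-quota rate 5% applies to the full value.
Duty = ¥195,921.60 × 5% = ¥9,796.08.
Total = ¥122,733.81 + ¥4,862.68 + ¥9,796.08 = ¥137,392.57.

¥137,392.57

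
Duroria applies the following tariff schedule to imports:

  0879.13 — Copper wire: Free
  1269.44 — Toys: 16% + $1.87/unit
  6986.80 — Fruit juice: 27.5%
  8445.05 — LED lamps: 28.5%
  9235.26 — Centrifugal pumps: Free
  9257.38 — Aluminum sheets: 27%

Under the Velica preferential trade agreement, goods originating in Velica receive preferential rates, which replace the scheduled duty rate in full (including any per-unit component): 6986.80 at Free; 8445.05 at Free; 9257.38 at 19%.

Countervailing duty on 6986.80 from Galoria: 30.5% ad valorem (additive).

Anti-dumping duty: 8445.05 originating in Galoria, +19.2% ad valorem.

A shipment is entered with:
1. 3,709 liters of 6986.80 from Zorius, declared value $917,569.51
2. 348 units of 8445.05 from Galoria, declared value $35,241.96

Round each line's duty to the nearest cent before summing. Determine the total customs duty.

Line 1 (6986.80, Zorius, 3,709 liters, $917,569.51):
Base rate for 6986.80 is 27.5%.
6986.80 has an FTA preferential rate, but origin Zorius is not Velica; base rate stands.
The additional-duty order on 6986.80 targets Galoria, not Zorius; it does not apply.
Duty = $917,569.51 × 27.5% = $252,331.62.
Line 2 (8445.05, Galoria, 348 units, $35,241.96):
Base rate for 8445.05 is 28.5%.
8445.05 has an FTA preferential rate, but origin Galoria is not Velica; base rate stands.
Additional duty on 8445.05 from Galoria: +19.2%. Applied ad valorem rate: 28.5% + 19.2% = 47.7%.
Duty = $35,241.96 × 47.7% = $16,810.41.
Total = $252,331.62 + $16,810.41 = $269,142.03.

$269,142.03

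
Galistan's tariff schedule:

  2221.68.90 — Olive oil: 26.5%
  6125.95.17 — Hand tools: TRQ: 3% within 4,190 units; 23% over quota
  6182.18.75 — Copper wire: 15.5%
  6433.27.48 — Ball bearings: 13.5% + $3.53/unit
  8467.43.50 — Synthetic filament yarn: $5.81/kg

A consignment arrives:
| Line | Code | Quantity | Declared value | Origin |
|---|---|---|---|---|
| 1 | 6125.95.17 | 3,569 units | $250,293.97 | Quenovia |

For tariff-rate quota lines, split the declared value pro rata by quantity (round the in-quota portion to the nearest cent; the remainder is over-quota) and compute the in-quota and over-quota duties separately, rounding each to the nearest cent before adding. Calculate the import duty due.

Line 1 (6125.95.17, Quenovia, 3,569 units, $250,293.97):
Code 6125.95.17 is under a tariff-rate quota (threshold 4,190 units). Quantity 3,569 units is within the quota, so the in-quota rate 3% applies to the full value.
Duty = $250,293.97 × 3% = $7,508.82.

$7,508.82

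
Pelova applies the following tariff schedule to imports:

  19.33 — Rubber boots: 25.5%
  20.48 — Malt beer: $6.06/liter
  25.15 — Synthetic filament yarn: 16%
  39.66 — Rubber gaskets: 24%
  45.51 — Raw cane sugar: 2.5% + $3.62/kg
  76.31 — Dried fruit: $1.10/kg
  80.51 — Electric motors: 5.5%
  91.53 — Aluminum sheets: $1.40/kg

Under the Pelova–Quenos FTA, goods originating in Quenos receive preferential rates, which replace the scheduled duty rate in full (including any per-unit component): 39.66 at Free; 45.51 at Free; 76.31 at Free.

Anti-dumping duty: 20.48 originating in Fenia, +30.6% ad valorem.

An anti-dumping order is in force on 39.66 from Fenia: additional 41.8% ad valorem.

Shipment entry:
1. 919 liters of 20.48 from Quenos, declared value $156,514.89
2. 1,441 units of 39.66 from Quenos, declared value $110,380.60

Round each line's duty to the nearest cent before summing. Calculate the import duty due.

$5,569.14

Line 1 (20.48, Quenos, 919 liters, $156,514.89):
Base rate for 20.48 is $6.06/liter.
Origin Quenos is the FTA partner but 20.48 is not on the preference list; base rate stands.
The additional-duty order on 20.48 targets Fenia, not Quenos; it does not apply.
Duty = 919 × $6.06 = $5,569.14.
Line 2 (39.66, Quenos, 1,441 units, $110,380.60):
Base rate for 39.66 is 24%.
Origin Quenos qualifies under the Pelova–Quenos agreement and 39.66 is covered: preferential rate Free applies instead.
The additional-duty order on 39.66 targets Fenia, not Quenos; it does not apply.
Duty = $110,380.60 × 0% = $0.00.
Total = $5,569.14 + $0.00 = $5,569.14.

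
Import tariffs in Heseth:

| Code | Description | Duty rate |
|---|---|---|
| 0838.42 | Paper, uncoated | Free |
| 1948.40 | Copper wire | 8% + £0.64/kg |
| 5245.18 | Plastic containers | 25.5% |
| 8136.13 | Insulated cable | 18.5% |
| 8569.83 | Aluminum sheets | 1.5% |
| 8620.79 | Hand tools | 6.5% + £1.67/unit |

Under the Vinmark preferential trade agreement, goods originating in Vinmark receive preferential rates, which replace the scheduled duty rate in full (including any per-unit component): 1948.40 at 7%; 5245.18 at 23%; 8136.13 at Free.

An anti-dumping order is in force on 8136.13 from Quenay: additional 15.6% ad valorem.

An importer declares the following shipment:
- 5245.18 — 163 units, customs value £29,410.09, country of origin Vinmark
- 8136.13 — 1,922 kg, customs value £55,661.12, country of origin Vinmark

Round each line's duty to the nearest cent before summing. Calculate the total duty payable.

Line 1 (5245.18, Vinmark, 163 units, £29,410.09):
Base rate for 5245.18 is 25.5%.
Origin Vinmark qualifies under the Heseth–Vinmark agreement and 5245.18 is covered: preferential rate 23% applies instead.
Duty = £29,410.09 × 23% = £6,764.32.
Line 2 (8136.13, Vinmark, 1,922 kg, £55,661.12):
Base rate for 8136.13 is 18.5%.
Origin Vinmark qualifies under the Heseth–Vinmark agreement and 8136.13 is covered: preferential rate Free applies instead.
The additional-duty order on 8136.13 targets Quenay, not Vinmark; it does not apply.
Duty = £55,661.12 × 0% = £0.00.
Total = £6,764.32 + £0.00 = £6,764.32.

£6,764.32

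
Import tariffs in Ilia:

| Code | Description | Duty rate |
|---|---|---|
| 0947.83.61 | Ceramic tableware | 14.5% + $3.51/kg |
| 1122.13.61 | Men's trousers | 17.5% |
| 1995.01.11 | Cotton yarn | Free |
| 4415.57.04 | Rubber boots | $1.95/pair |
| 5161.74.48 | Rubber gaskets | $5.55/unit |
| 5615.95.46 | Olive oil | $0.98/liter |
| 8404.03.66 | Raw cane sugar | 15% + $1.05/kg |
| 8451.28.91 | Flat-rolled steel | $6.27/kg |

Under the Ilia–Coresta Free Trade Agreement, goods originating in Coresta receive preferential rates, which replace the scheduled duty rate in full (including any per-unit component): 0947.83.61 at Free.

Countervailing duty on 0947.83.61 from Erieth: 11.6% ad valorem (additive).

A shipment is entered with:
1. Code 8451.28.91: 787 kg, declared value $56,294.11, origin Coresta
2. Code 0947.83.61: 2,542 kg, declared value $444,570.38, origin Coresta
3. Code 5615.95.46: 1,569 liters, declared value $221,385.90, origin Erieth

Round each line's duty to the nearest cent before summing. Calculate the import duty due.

$6,472.11

Line 1 (8451.28.91, Coresta, 787 kg, $56,294.11):
Base rate for 8451.28.91 is $6.27/kg.
Origin Coresta is the FTA partner but 8451.28.91 is not on the preference list; base rate stands.
Duty = 787 × $6.27 = $4,934.49.
Line 2 (0947.83.61, Coresta, 2,542 kg, $444,570.38):
Base rate for 0947.83.61 is 14.5% + $3.51/kg.
Origin Coresta qualifies under the Ilia–Coresta agreement and 0947.83.61 is covered: preferential rate Free applies instead.
The additional-duty order on 0947.83.61 targets Erieth, not Coresta; it does not apply.
Duty = $444,570.38 × 0% = $0.00.
Line 3 (5615.95.46, Erieth, 1,569 liters, $221,385.90):
Base rate for 5615.95.46 is $0.98/liter.
Duty = 1,569 × $0.98 = $1,537.62.
Total = $4,934.49 + $0.00 + $1,537.62 = $6,472.11.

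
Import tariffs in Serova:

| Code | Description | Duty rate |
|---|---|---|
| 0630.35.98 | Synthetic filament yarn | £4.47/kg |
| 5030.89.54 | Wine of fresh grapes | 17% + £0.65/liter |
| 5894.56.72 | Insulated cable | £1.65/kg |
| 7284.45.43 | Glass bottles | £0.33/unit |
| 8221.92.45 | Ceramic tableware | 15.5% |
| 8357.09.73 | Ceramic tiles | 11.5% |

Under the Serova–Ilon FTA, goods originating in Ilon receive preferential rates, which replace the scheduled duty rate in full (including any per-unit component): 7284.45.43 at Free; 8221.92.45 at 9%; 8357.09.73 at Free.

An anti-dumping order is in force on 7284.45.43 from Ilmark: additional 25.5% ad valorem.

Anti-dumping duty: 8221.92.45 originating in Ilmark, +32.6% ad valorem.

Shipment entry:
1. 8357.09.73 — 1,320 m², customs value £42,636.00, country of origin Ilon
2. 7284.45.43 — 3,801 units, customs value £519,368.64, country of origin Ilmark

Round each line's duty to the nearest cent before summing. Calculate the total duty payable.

£133,693.33

Line 1 (8357.09.73, Ilon, 1,320 m², £42,636.00):
Base rate for 8357.09.73 is 11.5%.
Origin Ilon qualifies under the Serova–Ilon agreement and 8357.09.73 is covered: preferential rate Free applies instead.
Duty = £42,636.00 × 0% = £0.00.
Line 2 (7284.45.43, Ilmark, 3,801 units, £519,368.64):
Base rate for 7284.45.43 is £0.33/unit.
7284.45.43 has an FTA preferential rate, but origin Ilmark is not Ilon; base rate stands.
Additional duty on 7284.45.43 from Ilmark: +25.5% ad valorem. Applied ad valorem rate = 25.5%.
Duty = £519,368.64 × 25.5% + 3,801 × £0.33 = £133,693.33.
Total = £0.00 + £133,693.33 = £133,693.33.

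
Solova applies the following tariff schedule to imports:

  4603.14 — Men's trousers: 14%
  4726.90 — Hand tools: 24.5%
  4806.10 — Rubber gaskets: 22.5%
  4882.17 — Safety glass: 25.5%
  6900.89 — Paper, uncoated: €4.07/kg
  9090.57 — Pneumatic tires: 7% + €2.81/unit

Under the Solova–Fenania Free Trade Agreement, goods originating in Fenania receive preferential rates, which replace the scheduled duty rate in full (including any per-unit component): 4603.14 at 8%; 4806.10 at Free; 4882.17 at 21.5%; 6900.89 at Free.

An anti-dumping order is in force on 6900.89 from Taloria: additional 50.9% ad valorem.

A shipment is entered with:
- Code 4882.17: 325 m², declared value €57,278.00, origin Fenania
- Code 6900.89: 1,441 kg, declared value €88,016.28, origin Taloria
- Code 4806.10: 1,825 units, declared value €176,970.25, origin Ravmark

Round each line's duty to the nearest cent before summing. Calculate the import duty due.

€102,798.24

Line 1 (4882.17, Fenania, 325 m², €57,278.00):
Base rate for 4882.17 is 25.5%.
Origin Fenania qualifies under the Solova–Fenania agreement and 4882.17 is covered: preferential rate 21.5% applies instead.
Duty = €57,278.00 × 21.5% = €12,314.77.
Line 2 (6900.89, Taloria, 1,441 kg, €88,016.28):
Base rate for 6900.89 is €4.07/kg.
6900.89 has an FTA preferential rate, but origin Taloria is not Fenania; base rate stands.
Additional duty on 6900.89 from Taloria: +50.9% ad valorem. Applied ad valorem rate = 50.9%.
Duty = €88,016.28 × 50.9% + 1,441 × €4.07 = €50,665.16.
Line 3 (4806.10, Ravmark, 1,825 units, €176,970.25):
Base rate for 4806.10 is 22.5%.
4806.10 has an FTA preferential rate, but origin Ravmark is not Fenania; base rate stands.
Duty = €176,970.25 × 22.5% = €39,818.31.
Total = €12,314.77 + €50,665.16 + €39,818.31 = €102,798.24.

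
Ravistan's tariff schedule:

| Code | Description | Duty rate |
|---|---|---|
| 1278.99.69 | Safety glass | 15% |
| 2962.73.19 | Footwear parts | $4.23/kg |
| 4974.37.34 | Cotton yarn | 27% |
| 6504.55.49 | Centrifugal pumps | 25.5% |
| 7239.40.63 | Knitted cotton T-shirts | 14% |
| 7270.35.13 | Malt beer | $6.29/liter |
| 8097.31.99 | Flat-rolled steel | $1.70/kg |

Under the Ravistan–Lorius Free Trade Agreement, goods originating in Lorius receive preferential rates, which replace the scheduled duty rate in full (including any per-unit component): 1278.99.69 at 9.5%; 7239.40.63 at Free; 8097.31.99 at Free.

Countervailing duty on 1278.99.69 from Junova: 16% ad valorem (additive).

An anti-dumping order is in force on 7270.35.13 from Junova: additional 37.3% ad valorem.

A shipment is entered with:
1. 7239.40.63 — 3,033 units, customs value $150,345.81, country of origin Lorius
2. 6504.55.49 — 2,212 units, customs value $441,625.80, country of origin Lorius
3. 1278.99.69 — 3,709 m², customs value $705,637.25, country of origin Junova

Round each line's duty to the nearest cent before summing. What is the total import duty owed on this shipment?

$331,362.13

Line 1 (7239.40.63, Lorius, 3,033 units, $150,345.81):
Base rate for 7239.40.63 is 14%.
Origin Lorius qualifies under the Ravistan–Lorius agreement and 7239.40.63 is covered: preferential rate Free applies instead.
Duty = $150,345.81 × 0% = $0.00.
Line 2 (6504.55.49, Lorius, 2,212 units, $441,625.80):
Base rate for 6504.55.49 is 25.5%.
Origin Lorius is the FTA partner but 6504.55.49 is not on the preference list; base rate stands.
Duty = $441,625.80 × 25.5% = $112,614.58.
Line 3 (1278.99.69, Junova, 3,709 m², $705,637.25):
Base rate for 1278.99.69 is 15%.
1278.99.69 has an FTA preferential rate, but origin Junova is not Lorius; base rate stands.
Additional duty on 1278.99.69 from Junova: +16%. Applied ad valorem rate: 15% + 16% = 31%.
Duty = $705,637.25 × 31% = $218,747.55.
Total = $0.00 + $112,614.58 + $218,747.55 = $331,362.13.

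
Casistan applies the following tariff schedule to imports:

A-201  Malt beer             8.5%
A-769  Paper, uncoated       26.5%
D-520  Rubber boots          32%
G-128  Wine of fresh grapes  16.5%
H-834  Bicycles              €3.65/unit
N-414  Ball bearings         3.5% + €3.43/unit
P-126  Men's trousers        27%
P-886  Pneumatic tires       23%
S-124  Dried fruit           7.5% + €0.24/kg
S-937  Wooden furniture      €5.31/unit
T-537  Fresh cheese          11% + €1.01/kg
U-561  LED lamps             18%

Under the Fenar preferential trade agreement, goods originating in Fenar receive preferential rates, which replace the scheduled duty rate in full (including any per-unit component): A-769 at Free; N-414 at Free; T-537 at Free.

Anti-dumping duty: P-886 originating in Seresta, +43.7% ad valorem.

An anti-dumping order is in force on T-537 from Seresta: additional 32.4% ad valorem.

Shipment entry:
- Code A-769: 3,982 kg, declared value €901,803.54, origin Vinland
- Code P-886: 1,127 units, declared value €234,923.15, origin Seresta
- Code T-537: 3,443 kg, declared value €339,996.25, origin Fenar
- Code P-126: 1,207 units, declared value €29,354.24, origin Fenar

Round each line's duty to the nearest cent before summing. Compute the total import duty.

Line 1 (A-769, Vinland, 3,982 kg, €901,803.54):
Base rate for A-769 is 26.5%.
A-769 has an FTA preferential rate, but origin Vinland is not Fenar; base rate stands.
Duty = €901,803.54 × 26.5% = €238,977.94.
Line 2 (P-886, Seresta, 1,127 units, €234,923.15):
Base rate for P-886 is 23%.
Additional duty on P-886 from Seresta: +43.7%. Applied ad valorem rate: 23% + 43.7% = 66.7%.
Duty = €234,923.15 × 66.7% = €156,693.74.
Line 3 (T-537, Fenar, 3,443 kg, €339,996.25):
Base rate for T-537 is 11% + €1.01/kg.
Origin Fenar qualifies under the Casistan–Fenar agreement and T-537 is covered: preferential rate Free applies instead.
The additional-duty order on T-537 targets Seresta, not Fenar; it does not apply.
Duty = €339,996.25 × 0% = €0.00.
Line 4 (P-126, Fenar, 1,207 units, €29,354.24):
Base rate for P-126 is 27%.
Origin Fenar is the FTA partner but P-126 is not on the preference list; base rate stands.
Duty = €29,354.24 × 27% = €7,925.64.
Total = €238,977.94 + €156,693.74 + €0.00 + €7,925.64 = €403,597.32.

€403,597.32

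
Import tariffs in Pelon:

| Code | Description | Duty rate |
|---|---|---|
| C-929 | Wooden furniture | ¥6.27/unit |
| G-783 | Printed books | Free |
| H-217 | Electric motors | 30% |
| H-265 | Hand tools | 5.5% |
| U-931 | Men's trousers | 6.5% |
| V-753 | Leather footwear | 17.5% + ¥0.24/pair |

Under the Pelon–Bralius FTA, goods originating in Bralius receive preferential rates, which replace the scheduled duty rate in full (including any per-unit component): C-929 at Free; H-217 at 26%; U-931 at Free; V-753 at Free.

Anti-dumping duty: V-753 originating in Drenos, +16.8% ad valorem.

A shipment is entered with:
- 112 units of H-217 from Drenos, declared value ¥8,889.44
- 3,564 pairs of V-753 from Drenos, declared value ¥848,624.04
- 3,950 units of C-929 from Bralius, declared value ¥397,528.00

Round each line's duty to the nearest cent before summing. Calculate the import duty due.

Line 1 (H-217, Drenos, 112 units, ¥8,889.44):
Base rate for H-217 is 30%.
H-217 has an FTA preferential rate, but origin Drenos is not Bralius; base rate stands.
Duty = ¥8,889.44 × 30% = ¥2,666.83.
Line 2 (V-753, Drenos, 3,564 pairs, ¥848,624.04):
Base rate for V-753 is 17.5% + ¥0.24/pair.
V-753 has an FTA preferential rate, but origin Drenos is not Bralius; base rate stands.
Additional duty on V-753 from Drenos: +16.8%. Applied ad valorem rate: 17.5% + 16.8% = 34.3%.
Duty = ¥848,624.04 × 34.3% + 3,564 × ¥0.24 = ¥291,933.41.
Line 3 (C-929, Bralius, 3,950 units, ¥397,528.00):
Base rate for C-929 is ¥6.27/unit.
Origin Bralius qualifies under the Pelon–Bralius agreement and C-929 is covered: preferential rate Free applies instead.
Duty = ¥397,528.00 × 0% = ¥0.00.
Total = ¥2,666.83 + ¥291,933.41 + ¥0.00 = ¥294,600.24.

¥294,600.24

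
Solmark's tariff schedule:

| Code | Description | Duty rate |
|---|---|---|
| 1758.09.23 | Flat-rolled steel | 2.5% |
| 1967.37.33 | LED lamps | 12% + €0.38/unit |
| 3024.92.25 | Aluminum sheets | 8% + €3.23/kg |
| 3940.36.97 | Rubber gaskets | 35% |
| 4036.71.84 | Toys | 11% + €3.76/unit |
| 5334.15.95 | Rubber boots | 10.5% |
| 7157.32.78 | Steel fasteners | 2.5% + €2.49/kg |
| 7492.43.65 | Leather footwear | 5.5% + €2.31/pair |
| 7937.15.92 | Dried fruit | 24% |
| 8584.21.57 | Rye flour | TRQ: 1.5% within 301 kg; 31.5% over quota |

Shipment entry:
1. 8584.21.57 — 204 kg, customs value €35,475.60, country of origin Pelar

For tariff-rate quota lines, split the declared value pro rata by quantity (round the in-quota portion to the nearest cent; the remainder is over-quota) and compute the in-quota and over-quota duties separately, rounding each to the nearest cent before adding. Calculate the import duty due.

Line 1 (8584.21.57, Pelar, 204 kg, €35,475.60):
Code 8584.21.57 is under a tariff-rate quota (threshold 301 kg). Quantity 204 kg is within the quota, so the in-quota rate 1.5% applies to the full value.
Duty = €35,475.60 × 1.5% = €532.13.

€532.13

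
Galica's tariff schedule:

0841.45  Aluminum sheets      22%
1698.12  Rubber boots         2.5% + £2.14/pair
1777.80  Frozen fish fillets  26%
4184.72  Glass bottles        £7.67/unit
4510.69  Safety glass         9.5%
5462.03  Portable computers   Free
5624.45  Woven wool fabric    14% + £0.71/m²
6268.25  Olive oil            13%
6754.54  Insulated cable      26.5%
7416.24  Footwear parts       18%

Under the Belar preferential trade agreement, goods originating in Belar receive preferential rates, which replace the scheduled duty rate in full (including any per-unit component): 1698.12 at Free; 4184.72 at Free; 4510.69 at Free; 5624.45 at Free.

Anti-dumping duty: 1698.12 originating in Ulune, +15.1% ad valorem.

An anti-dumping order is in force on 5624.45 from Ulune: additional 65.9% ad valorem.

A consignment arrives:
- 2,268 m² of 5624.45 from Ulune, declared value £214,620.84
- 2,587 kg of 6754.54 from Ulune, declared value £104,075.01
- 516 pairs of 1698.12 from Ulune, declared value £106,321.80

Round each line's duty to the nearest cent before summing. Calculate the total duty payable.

Line 1 (5624.45, Ulune, 2,268 m², £214,620.84):
Base rate for 5624.45 is 14% + £0.71/m².
5624.45 has an FTA preferential rate, but origin Ulune is not Belar; base rate stands.
Additional duty on 5624.45 from Ulune: +65.9%. Applied ad valorem rate: 14% + 65.9% = 79.9%.
Duty = £214,620.84 × 79.9% + 2,268 × £0.71 = £173,092.33.
Line 2 (6754.54, Ulune, 2,587 kg, £104,075.01):
Base rate for 6754.54 is 26.5%.
Duty = £104,075.01 × 26.5% = £27,579.88.
Line 3 (1698.12, Ulune, 516 pairs, £106,321.80):
Base rate for 1698.12 is 2.5% + £2.14/pair.
1698.12 has an FTA preferential rate, but origin Ulune is not Belar; base rate stands.
Additional duty on 1698.12 from Ulune: +15.1%. Applied ad valorem rate: 2.5% + 15.1% = 17.6%.
Duty = £106,321.80 × 17.6% + 516 × £2.14 = £19,816.88.
Total = £173,092.33 + £27,579.88 + £19,816.88 = £220,489.09.

£220,489.09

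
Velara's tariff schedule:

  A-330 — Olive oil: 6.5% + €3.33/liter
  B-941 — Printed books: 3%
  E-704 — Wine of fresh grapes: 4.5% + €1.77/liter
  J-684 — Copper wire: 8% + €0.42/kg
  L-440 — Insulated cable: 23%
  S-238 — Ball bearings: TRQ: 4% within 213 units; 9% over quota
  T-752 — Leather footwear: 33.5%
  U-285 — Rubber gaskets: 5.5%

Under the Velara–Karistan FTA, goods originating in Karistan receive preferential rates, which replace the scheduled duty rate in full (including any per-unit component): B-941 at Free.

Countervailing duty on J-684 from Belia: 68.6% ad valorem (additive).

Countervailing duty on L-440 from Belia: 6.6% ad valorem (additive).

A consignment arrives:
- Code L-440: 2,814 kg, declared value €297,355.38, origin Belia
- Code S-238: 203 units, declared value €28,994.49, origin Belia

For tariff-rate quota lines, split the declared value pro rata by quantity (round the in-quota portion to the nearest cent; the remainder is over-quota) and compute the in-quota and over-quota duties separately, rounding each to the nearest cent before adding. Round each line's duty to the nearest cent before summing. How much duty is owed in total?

€89,176.97

Line 1 (L-440, Belia, 2,814 kg, €297,355.38):
Base rate for L-440 is 23%.
Additional duty on L-440 from Belia: +6.6%. Applied ad valorem rate: 23% + 6.6% = 29.6%.
Duty = €297,355.38 × 29.6% = €88,017.19.
Line 2 (S-238, Belia, 203 units, €28,994.49):
Code S-238 is under a tariff-rate quota (threshold 213 units). Quantity 203 units is within the quota, so the in-quota rate 4% applies to the full value.
Duty = €28,994.49 × 4% = €1,159.78.
Total = €88,017.19 + €1,159.78 = €89,176.97.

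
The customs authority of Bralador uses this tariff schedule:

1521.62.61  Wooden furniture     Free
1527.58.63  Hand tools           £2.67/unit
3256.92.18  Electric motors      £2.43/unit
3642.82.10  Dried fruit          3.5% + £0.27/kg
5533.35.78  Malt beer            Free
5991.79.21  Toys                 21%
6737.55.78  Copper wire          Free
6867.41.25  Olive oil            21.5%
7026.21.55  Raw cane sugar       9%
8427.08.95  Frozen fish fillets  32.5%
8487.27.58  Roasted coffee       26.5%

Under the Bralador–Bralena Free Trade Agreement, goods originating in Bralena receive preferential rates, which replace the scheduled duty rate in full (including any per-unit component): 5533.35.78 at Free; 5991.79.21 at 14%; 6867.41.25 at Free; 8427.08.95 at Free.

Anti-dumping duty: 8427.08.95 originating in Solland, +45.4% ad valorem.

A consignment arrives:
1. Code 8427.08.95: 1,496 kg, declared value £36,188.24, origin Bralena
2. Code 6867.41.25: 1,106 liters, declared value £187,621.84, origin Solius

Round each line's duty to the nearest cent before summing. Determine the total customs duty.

Line 1 (8427.08.95, Bralena, 1,496 kg, £36,188.24):
Base rate for 8427.08.95 is 32.5%.
Origin Bralena qualifies under the Bralador–Bralena agreement and 8427.08.95 is covered: preferential rate Free applies instead.
The additional-duty order on 8427.08.95 targets Solland, not Bralena; it does not apply.
Duty = £36,188.24 × 0% = £0.00.
Line 2 (6867.41.25, Solius, 1,106 liters, £187,621.84):
Base rate for 6867.41.25 is 21.5%.
6867.41.25 has an FTA preferential rate, but origin Solius is not Bralena; base rate stands.
Duty = £187,621.84 × 21.5% = £40,338.70.
Total = £0.00 + £40,338.70 = £40,338.70.

£40,338.70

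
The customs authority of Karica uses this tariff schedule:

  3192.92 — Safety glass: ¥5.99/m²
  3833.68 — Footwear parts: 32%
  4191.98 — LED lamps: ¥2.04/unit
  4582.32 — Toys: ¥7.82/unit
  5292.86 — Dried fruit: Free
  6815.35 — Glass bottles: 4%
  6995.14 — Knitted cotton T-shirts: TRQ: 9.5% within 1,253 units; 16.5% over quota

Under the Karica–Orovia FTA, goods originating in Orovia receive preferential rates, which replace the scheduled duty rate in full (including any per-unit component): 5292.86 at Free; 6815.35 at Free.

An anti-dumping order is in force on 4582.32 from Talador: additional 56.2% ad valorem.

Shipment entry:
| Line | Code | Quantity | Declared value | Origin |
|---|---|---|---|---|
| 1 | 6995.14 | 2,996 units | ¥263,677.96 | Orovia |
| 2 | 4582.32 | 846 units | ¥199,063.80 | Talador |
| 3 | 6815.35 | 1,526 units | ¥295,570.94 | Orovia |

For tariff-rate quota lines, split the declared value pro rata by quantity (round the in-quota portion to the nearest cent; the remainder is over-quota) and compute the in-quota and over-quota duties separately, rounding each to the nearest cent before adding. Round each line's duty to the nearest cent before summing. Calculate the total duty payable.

¥154,277.09

Line 1 (6995.14, Orovia, 2,996 units, ¥263,677.96):
Code 6995.14 is under a tariff-rate quota (threshold 1,253 units). In-quota: 1,253 units at 9.5%; over-quota: 1,743 units at 16.5%.
Pro-rata value split: in-quota = ¥263,677.96 × 1,253/2,996 = ¥110,276.53; over-quota = ¥263,677.96 − ¥110,276.53 = ¥153,401.43.
In-quota duty = ¥110,276.53 × 9.5% = ¥10,476.27. Over-quota duty = ¥153,401.43 × 16.5% = ¥25,311.24.
Line duty = ¥10,476.27 + ¥25,311.24 = ¥35,787.51.
Line 2 (4582.32, Talador, 846 units, ¥199,063.80):
Base rate for 4582.32 is ¥7.82/unit.
Additional duty on 4582.32 from Talador: +56.2% ad valorem. Applied ad valorem rate = 56.2%.
Duty = ¥199,063.80 × 56.2% + 846 × ¥7.82 = ¥118,489.58.
Line 3 (6815.35, Orovia, 1,526 units, ¥295,570.94):
Base rate for 6815.35 is 4%.
Origin Orovia qualifies under the Karica–Orovia agreement and 6815.35 is covered: preferential rate Free applies instead.
Duty = ¥295,570.94 × 0% = ¥0.00.
Total = ¥35,787.51 + ¥118,489.58 + ¥0.00 = ¥154,277.09.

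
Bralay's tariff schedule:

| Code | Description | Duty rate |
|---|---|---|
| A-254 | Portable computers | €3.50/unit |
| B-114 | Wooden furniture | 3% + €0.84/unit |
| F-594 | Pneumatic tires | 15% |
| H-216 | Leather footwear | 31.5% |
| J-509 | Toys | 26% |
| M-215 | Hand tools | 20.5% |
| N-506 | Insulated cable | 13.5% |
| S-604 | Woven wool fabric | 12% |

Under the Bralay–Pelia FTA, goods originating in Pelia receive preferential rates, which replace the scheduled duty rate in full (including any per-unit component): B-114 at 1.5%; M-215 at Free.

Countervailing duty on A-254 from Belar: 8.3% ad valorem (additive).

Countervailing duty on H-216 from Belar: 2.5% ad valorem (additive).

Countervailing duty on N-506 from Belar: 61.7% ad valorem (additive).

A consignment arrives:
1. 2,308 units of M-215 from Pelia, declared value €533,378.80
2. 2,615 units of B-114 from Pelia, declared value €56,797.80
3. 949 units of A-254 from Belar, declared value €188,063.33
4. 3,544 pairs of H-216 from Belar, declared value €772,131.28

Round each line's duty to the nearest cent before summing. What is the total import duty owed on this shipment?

Line 1 (M-215, Pelia, 2,308 units, €533,378.80):
Base rate for M-215 is 20.5%.
Origin Pelia qualifies under the Bralay–Pelia agreement and M-215 is covered: preferential rate Free applies instead.
Duty = €533,378.80 × 0% = €0.00.
Line 2 (B-114, Pelia, 2,615 units, €56,797.80):
Base rate for B-114 is 3% + €0.84/unit.
Origin Pelia qualifies under the Bralay–Pelia agreement and B-114 is covered: preferential rate 1.5% applies instead.
Duty = €56,797.80 × 1.5% = €851.97.
Line 3 (A-254, Belar, 949 units, €188,063.33):
Base rate for A-254 is €3.50/unit.
Additional duty on A-254 from Belar: +8.3% ad valorem. Applied ad valorem rate = 8.3%.
Duty = €188,063.33 × 8.3% + 949 × €3.50 = €18,930.76.
Line 4 (H-216, Belar, 3,544 pairs, €772,131.28):
Base rate for H-216 is 31.5%.
Additional duty on H-216 from Belar: +2.5%. Applied ad valorem rate: 31.5% + 2.5% = 34%.
Duty = €772,131.28 × 34% = €262,524.64.
Total = €0.00 + €851.97 + €18,930.76 + €262,524.64 = €282,307.37.

€282,307.37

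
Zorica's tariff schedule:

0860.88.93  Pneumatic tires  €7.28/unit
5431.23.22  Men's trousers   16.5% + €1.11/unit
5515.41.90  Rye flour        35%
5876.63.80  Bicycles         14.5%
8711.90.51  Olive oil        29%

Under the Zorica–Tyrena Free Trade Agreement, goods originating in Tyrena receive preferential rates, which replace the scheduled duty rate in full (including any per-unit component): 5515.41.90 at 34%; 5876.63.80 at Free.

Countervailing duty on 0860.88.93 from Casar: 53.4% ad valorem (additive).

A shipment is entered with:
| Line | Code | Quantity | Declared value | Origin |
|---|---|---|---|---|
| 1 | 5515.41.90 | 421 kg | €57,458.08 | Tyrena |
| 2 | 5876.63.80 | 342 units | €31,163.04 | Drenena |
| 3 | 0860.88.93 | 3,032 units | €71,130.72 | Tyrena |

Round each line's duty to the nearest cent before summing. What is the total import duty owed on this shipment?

Line 1 (5515.41.90, Tyrena, 421 kg, €57,458.08):
Base rate for 5515.41.90 is 35%.
Origin Tyrena qualifies under the Zorica–Tyrena agreement and 5515.41.90 is covered: preferential rate 34% applies instead.
Duty = €57,458.08 × 34% = €19,535.75.
Line 2 (5876.63.80, Drenena, 342 units, €31,163.04):
Base rate for 5876.63.80 is 14.5%.
5876.63.80 has an FTA preferential rate, but origin Drenena is not Tyrena; base rate stands.
Duty = €31,163.04 × 14.5% = €4,518.64.
Line 3 (0860.88.93, Tyrena, 3,032 units, €71,130.72):
Base rate for 0860.88.93 is €7.28/unit.
Origin Tyrena is the FTA partner but 0860.88.93 is not on the preference list; base rate stands.
The additional-duty order on 0860.88.93 targets Casar, not Tyrena; it does not apply.
Duty = 3,032 × €7.28 = €22,072.96.
Total = €19,535.75 + €4,518.64 + €22,072.96 = €46,127.35.

€46,127.35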